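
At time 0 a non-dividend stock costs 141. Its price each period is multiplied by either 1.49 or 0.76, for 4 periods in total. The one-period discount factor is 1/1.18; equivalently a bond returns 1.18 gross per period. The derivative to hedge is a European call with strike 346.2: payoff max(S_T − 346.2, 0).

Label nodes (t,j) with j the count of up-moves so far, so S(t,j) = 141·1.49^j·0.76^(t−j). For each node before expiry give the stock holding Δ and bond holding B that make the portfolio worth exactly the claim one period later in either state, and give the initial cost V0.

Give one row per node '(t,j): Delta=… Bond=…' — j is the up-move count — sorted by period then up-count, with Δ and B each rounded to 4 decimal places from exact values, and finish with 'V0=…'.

Since d<R<u, set p* = (R−d)/(u−d) = 0.5753; price each node as the discounted p*-expectation of its children.
Terminal values V(4,·): V(4,0)=0.0000, V(4,1)=0.0000, V(4,2)=0.0000, V(4,3)=8.2798, V(4,4)=348.7670
  t=3,j=0: stock 61.8956 → up 92.2245 (V=0.0000), down 47.0407 (V=0.0000). Price 0.0000; hedge Δ=0.0000, bond B=0.0000.
  t=3,j=1: stock 121.3480 → up 180.8085 (V=0.0000), down 92.2245 (V=0.0000). Price 0.0000; hedge Δ=0.0000, bond B=0.0000.
  t=3,j=2: stock 237.9059 → up 354.4798 (V=8.2798), down 180.8085 (V=0.0000). Price 4.0371; hedge Δ=0.0477, bond B=-7.3052.
  t=3,j=3: stock 466.4208 → up 694.9670 (V=348.7670), down 354.4798 (V=8.2798). Price 173.0310; hedge Δ=1.0000, bond B=-293.3898.
  t=2,j=0: stock 81.4416 → up 121.3480 (V=0.0000), down 61.8956 (V=0.0000). Price 0.0000; hedge Δ=0.0000, bond B=0.0000.
  t=2,j=1: stock 159.6684 → up 237.9059 (V=4.0371), down 121.3480 (V=0.0000). Price 1.9684; hedge Δ=0.0346, bond B=-3.5618.
  t=2,j=2: stock 313.0341 → up 466.4208 (V=173.0310), down 237.9059 (V=4.0371). Price 85.8190; hedge Δ=0.7395, bond B=-145.6795.
  t=1,j=0: stock 107.1600 → up 159.6684 (V=1.9684), down 81.4416 (V=0.0000). Price 0.9597; hedge Δ=0.0252, bond B=-1.7367.
  t=1,j=1: stock 210.0900 → up 313.0341 (V=85.8190), down 159.6684 (V=1.9684). Price 42.5519; hedge Δ=0.5467, bond B=-72.3120.
  t=0,j=0: stock 141.0000 → up 210.0900 (V=42.5519), down 107.1600 (V=0.9597). Price 21.0928; hedge Δ=0.4041, bond B=-35.8828.
The time-0 hedge costs 21.0928, which is the no-arbitrage price.

(0,0): Delta=0.4041 Bond=-35.8828
(1,0): Delta=0.0252 Bond=-1.7367
(1,1): Delta=0.5467 Bond=-72.3120
(2,0): Delta=0.0000 Bond=0.0000
(2,1): Delta=0.0346 Bond=-3.5618
(2,2): Delta=0.7395 Bond=-145.6795
(3,0): Delta=0.0000 Bond=0.0000
(3,1): Delta=0.0000 Bond=0.0000
(3,2): Delta=0.0477 Bond=-7.3052
(3,3): Delta=1.0000 Bond=-293.3898
V0=21.0928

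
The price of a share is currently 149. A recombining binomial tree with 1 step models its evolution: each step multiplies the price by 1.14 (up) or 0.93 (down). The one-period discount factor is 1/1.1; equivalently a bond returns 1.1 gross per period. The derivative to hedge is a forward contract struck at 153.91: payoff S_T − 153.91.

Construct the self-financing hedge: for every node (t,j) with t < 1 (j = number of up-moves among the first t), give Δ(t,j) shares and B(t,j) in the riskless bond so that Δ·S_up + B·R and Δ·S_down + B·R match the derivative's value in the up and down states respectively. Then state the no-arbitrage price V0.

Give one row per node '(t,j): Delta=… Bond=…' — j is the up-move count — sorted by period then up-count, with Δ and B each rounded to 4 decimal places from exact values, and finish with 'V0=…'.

No-arbitrage ⇒ martingale measure with p* = (R−d)/(u−d) = 0.8095.
Terminal payoffs: V(1,0)=-15.3400, V(1,1)=15.9500
Node (0,0) S=149.0000: V=(p*·15.9500+(1−p*)·-15.3400)/1.1=9.0818; Δ=(15.9500−-15.3400)/(169.8600−138.5700)=1.0000; B=V−Δ·S=-139.9182
Each (Δ,B) replicates both successor values, so the strategy is self-financing and V0 is arbitrage-free.

(0,0): Delta=1.0000 Bond=-139.9182
V0=9.0818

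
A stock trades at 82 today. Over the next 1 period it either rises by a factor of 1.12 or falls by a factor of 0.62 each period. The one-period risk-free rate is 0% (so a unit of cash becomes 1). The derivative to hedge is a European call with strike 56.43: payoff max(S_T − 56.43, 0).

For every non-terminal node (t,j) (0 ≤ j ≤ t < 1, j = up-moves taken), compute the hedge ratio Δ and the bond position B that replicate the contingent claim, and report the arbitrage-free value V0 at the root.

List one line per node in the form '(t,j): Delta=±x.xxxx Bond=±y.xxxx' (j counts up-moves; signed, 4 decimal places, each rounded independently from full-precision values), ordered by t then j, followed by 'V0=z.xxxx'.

(0,0): Delta=0.8637 Bond=-43.9084
V0=26.9116

Since d<R<u, set p* = (R−d)/(u−d) = 0.7600; price each node as the discounted p*-expectation of its children.
Terminal payoffs: V(1,0)=0.0000, V(1,1)=35.4100
  t=0,j=0: stock 82.0000 → up 91.8400 (V=35.4100), down 50.8400 (V=0.0000). Price 26.9116; hedge Δ=0.8637, bond B=-43.9084.
Self-financing check: at every node Δ·S+B equals the discounted successor values.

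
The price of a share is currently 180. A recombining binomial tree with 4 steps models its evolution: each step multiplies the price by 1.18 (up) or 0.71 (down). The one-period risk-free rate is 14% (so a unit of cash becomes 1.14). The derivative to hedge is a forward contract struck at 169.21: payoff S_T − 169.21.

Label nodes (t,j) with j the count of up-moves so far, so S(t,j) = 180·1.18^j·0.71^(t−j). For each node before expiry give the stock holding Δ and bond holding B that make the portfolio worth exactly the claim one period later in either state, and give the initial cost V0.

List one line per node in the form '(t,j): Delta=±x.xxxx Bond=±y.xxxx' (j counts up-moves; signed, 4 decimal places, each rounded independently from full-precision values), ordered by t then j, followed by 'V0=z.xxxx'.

(0,0): Delta=1.0000 Bond=-100.1859
(1,0): Delta=1.0000 Bond=-114.2119
(1,1): Delta=1.0000 Bond=-114.2119
(2,0): Delta=1.0000 Bond=-130.2016
(2,1): Delta=1.0000 Bond=-130.2016
(2,2): Delta=1.0000 Bond=-130.2016
(3,0): Delta=1.0000 Bond=-148.4298
(3,1): Delta=1.0000 Bond=-148.4298
(3,2): Delta=1.0000 Bond=-148.4298
(3,3): Delta=1.0000 Bond=-148.4298
V0=79.8141

Since d<R<u, set p* = (R−d)/(u−d) = 0.9149; price each node as the discounted p*-expectation of its children.
Payoff layer (t=4): V(4,0)=-123.4690, V(4,1)=-93.1897, V(4,2)=-42.8664, V(4,3)=40.7695, V(4,4)=179.7700
Node (3,0) S=64.4240: V=(p*·-93.1897+(1−p*)·-123.4690)/1.14=-84.0058; Δ=(-93.1897−-123.4690)/(76.0203−45.7410)=1.0000; B=V−Δ·S=-148.4298
Node (3,1) S=107.0708: V=(p*·-42.8664+(1−p*)·-93.1897)/1.14=-41.3590; Δ=(-42.8664−-93.1897)/(126.3436−76.0203)=1.0000; B=V−Δ·S=-148.4298
Node (3,2) S=177.9487: V=(p*·40.7695+(1−p*)·-42.8664)/1.14=29.5189; Δ=(40.7695−-42.8664)/(209.9795−126.3436)=1.0000; B=V−Δ·S=-148.4298
Node (3,3) S=295.7458: V=(p*·179.7700+(1−p*)·40.7695)/1.14=147.3159; Δ=(179.7700−40.7695)/(348.9800−209.9795)=1.0000; B=V−Δ·S=-148.4298
Node (2,0) S=90.7380: V=(p*·-41.3590+(1−p*)·-84.0058)/1.14=-39.4636; Δ=(-41.3590−-84.0058)/(107.0708−64.4240)=1.0000; B=V−Δ·S=-130.2016
Node (2,1) S=150.8040: V=(p*·29.5189+(1−p*)·-41.3590)/1.14=20.6024; Δ=(29.5189−-41.3590)/(177.9487−107.0708)=1.0000; B=V−Δ·S=-130.2016
Node (2,2) S=250.6320: V=(p*·147.3159+(1−p*)·29.5189)/1.14=120.4304; Δ=(147.3159−29.5189)/(295.7458−177.9487)=1.0000; B=V−Δ·S=-130.2016
Node (1,0) S=127.8000: V=(p*·20.6024+(1−p*)·-39.4636)/1.14=13.5881; Δ=(20.6024−-39.4636)/(150.8040−90.7380)=1.0000; B=V−Δ·S=-114.2119
Node (1,1) S=212.4000: V=(p*·120.4304+(1−p*)·20.6024)/1.14=98.1881; Δ=(120.4304−20.6024)/(250.6320−150.8040)=1.0000; B=V−Δ·S=-114.2119
Node (0,0) S=180.0000: V=(p*·98.1881+(1−p*)·13.5881)/1.14=79.8141; Δ=(98.1881−13.5881)/(212.4000−127.8000)=1.0000; B=V−Δ·S=-100.1859
The time-0 hedge costs 79.8141, which is the no-arbitrage price.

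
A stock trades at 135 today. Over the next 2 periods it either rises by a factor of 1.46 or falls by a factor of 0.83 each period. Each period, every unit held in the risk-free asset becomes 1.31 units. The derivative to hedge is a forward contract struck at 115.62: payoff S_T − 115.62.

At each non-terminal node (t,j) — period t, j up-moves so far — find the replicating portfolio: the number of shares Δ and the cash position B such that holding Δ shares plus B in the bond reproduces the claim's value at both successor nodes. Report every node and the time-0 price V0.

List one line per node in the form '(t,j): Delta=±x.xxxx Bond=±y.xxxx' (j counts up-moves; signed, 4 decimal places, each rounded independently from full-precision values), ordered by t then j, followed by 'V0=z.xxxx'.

(0,0): Delta=1.0000 Bond=-67.3737
(1,0): Delta=1.0000 Bond=-88.2595
(1,1): Delta=1.0000 Bond=-88.2595
V0=67.6263

Since d<R<u, set p* = (R−d)/(u−d) = 0.7619; price each node as the discounted p*-expectation of its children.
Terminal payoffs: V(2,0)=-22.6185, V(2,1)=47.9730, V(2,2)=172.1460
Node (1,0) S=112.0500: V=(p*·47.9730+(1−p*)·-22.6185)/1.31=23.7905; Δ=(47.9730−-22.6185)/(163.5930−93.0015)=1.0000; B=V−Δ·S=-88.2595
Node (1,1) S=197.1000: V=(p*·172.1460+(1−p*)·47.9730)/1.31=108.8405; Δ=(172.1460−47.9730)/(287.7660−163.5930)=1.0000; B=V−Δ·S=-88.2595
Node (0,0) S=135.0000: V=(p*·108.8405+(1−p*)·23.7905)/1.31=67.6263; Δ=(108.8405−23.7905)/(197.1000−112.0500)=1.0000; B=V−Δ·S=-67.3737
Self-financing check: at every node Δ·S+B equals the discounted successor values.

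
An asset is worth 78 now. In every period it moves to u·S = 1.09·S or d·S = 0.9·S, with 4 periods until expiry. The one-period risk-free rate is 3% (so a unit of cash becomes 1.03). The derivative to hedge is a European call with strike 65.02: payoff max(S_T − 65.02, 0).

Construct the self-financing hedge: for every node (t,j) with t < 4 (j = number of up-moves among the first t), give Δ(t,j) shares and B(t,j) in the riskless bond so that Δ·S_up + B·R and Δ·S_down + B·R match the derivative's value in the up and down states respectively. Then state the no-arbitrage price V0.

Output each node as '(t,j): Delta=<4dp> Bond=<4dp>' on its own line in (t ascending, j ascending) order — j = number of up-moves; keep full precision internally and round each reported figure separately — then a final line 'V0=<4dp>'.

The replicating-portfolio and risk-neutral prices coincide; use p* = (1.03−0.9)/(1.09−0.9) = 0.6842 for the latter.
Payoff layer (t=4): V(4,0)=0.0000, V(4,1)=0.0000, V(4,2)=10.0442, V(4,3)=25.8910, V(4,4)=45.0834
  t=3,j=0: stock 56.8620 → up 61.9796 (V=0.0000), down 51.1758 (V=0.0000). Price 0.0000; hedge Δ=0.0000, bond B=0.0000.
  t=3,j=1: stock 68.8662 → up 75.0642 (V=10.0442), down 61.9796 (V=0.0000). Price 6.6722; hedge Δ=0.7676, bond B=-46.1918.
  t=3,j=2: stock 83.4046 → up 90.9110 (V=25.8910), down 75.0642 (V=10.0442). Price 20.2784; hedge Δ=1.0000, bond B=-63.1262.
  t=3,j=3: stock 101.0123 → up 110.1034 (V=45.0834), down 90.9110 (V=25.8910). Price 37.8860; hedge Δ=1.0000, bond B=-63.1262.
  t=2,j=0: stock 63.1800 → up 68.8662 (V=6.6722), down 56.8620 (V=0.0000). Price 4.4322; hedge Δ=0.5558, bond B=-30.6844.
  t=2,j=1: stock 76.5180 → up 83.4046 (V=20.2784), down 68.8662 (V=6.6722). Price 15.5162; hedge Δ=0.9359, bond B=-56.0956.
  t=2,j=2: stock 92.6718 → up 101.0123 (V=37.8860), down 83.4046 (V=20.2784). Price 31.3842; hedge Δ=1.0000, bond B=-61.2876.
  t=1,j=0: stock 70.2000 → up 76.5180 (V=15.5162), down 63.1800 (V=4.4322). Price 11.6660; hedge Δ=0.8310, bond B=-46.6709.
  t=1,j=1: stock 85.0200 → up 92.6718 (V=31.3842), down 76.5180 (V=15.5162). Price 25.6051; hedge Δ=0.9823, bond B=-57.9107.
  t=0,j=0: stock 78.0000 → up 85.0200 (V=25.6051), down 70.2000 (V=11.6660). Price 20.5857; hedge Δ=0.9406, bond B=-52.7780.
Self-financing check: at every node Δ·S+B equals the discounted successor values.

(0,0): Delta=0.9406 Bond=-52.7780
(1,0): Delta=0.8310 Bond=-46.6709
(1,1): Delta=0.9823 Bond=-57.9107
(2,0): Delta=0.5558 Bond=-30.6844
(2,1): Delta=0.9359 Bond=-56.0956
(2,2): Delta=1.0000 Bond=-61.2876
(3,0): Delta=0.0000 Bond=0.0000
(3,1): Delta=0.7676 Bond=-46.1918
(3,2): Delta=1.0000 Bond=-63.1262
(3,3): Delta=1.0000 Bond=-63.1262
V0=20.5857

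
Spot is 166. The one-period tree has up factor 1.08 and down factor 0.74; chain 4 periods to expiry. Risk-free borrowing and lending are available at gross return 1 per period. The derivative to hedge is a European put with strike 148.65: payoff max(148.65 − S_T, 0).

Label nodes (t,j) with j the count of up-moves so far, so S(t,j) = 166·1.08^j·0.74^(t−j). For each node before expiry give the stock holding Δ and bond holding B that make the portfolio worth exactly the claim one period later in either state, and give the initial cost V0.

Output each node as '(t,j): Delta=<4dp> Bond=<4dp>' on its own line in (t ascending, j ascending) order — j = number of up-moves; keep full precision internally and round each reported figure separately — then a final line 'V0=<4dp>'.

(0,0): Delta=-0.3921 Bond=76.7025
(1,0): Delta=-0.9147 Bond=140.8951
(1,1): Delta=-0.2819 Bond=56.9510
(2,0): Delta=-1.0000 Bond=148.6500
(2,1): Delta=-0.8967 Bond=138.5090
(2,2): Delta=-0.1523 Bond=31.8562
(3,0): Delta=-1.0000 Bond=148.6500
(3,1): Delta=-1.0000 Bond=148.6500
(3,2): Delta=-0.8749 Bond=135.3887
(3,3): Delta=0.0000 Bond=0.0000
V0=11.6108

The replicating-portfolio and risk-neutral prices coincide; use p* = (1−0.74)/(1.08−0.74) = 0.7647 for the latter.
Terminal values V(4,·): V(4,0)=98.8723, V(4,1)=76.0014, V(4,2)=42.6224, V(4,3)=0.0000, V(4,4)=0.0000
(3,0): S=67.2672. Δ = (V_up−V_dn)/(S_up−S_dn) = (76.0014−98.8723)/(72.6486−49.7777) = -1.0000. V = [p*·76.0014 + (1−p*)·98.8723]/1 = 81.3828. B = V − Δ·S = 148.6500.
(3,1): S=98.1737. Δ = (V_up−V_dn)/(S_up−S_dn) = (42.6224−76.0014)/(106.0276−72.6486) = -1.0000. V = [p*·42.6224 + (1−p*)·76.0014]/1 = 50.4763. B = V − Δ·S = 148.6500.
(3,2): S=143.2806. Δ = (V_up−V_dn)/(S_up−S_dn) = (0.0000−42.6224)/(154.7430−106.0276) = -0.8749. V = [p*·0.0000 + (1−p*)·42.6224]/1 = 10.0288. B = V − Δ·S = 135.3887.
(3,3): S=209.1122. Δ = (V_up−V_dn)/(S_up−S_dn) = (0.0000−0.0000)/(225.8412−154.7430) = 0.0000. V = [p*·0.0000 + (1−p*)·0.0000]/1 = 0.0000. B = V − Δ·S = 0.0000.
(2,0): S=90.9016. Δ = (V_up−V_dn)/(S_up−S_dn) = (50.4763−81.3828)/(98.1737−67.2672) = -1.0000. V = [p*·50.4763 + (1−p*)·81.3828]/1 = 57.7484. B = V − Δ·S = 148.6500.
(2,1): S=132.6672. Δ = (V_up−V_dn)/(S_up−S_dn) = (10.0288−50.4763)/(143.2806−98.1737) = -0.8967. V = [p*·10.0288 + (1−p*)·50.4763]/1 = 19.5458. B = V − Δ·S = 138.5090.
(2,2): S=193.6224. Δ = (V_up−V_dn)/(S_up−S_dn) = (0.0000−10.0288)/(209.1122−143.2806) = -0.1523. V = [p*·0.0000 + (1−p*)·10.0288]/1 = 2.3597. B = V − Δ·S = 31.8562.
(1,0): S=122.8400. Δ = (V_up−V_dn)/(S_up−S_dn) = (19.5458−57.7484)/(132.6672−90.9016) = -0.9147. V = [p*·19.5458 + (1−p*)·57.7484]/1 = 28.5347. B = V − Δ·S = 140.8951.
(1,1): S=179.2800. Δ = (V_up−V_dn)/(S_up−S_dn) = (2.3597−19.5458)/(193.6224−132.6672) = -0.2819. V = [p*·2.3597 + (1−p*)·19.5458]/1 = 6.4035. B = V − Δ·S = 56.9510.
(0,0): S=166.0000. Δ = (V_up−V_dn)/(S_up−S_dn) = (6.4035−28.5347)/(179.2800−122.8400) = -0.3921. V = [p*·6.4035 + (1−p*)·28.5347]/1 = 11.6108. B = V − Δ·S = 76.7025.
Each (Δ,B) replicates both successor values, so the strategy is self-financing and V0 is arbitrage-free.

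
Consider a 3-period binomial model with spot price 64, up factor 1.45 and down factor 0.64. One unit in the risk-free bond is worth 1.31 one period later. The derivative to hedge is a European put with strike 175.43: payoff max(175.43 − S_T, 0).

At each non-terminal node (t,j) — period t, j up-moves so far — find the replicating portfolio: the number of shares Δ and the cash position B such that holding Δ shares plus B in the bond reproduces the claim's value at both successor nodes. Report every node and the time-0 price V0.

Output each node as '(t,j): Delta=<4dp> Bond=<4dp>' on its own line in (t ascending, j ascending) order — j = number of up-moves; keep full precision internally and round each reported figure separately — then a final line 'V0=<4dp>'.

Under the risk-neutral measure, an up-move has probability p* = (R−d)/(u−d) = 0.8272 and values discount at R = 1.31.
Terminal values V(3,·): V(3,0)=158.6528, V(3,1)=137.4191, V(3,2)=89.3116, V(3,3)=0.0000
Node (2,0) S=26.2144: V=(p*·137.4191+(1−p*)·158.6528)/1.31=107.7016; Δ=(137.4191−158.6528)/(38.0109−16.7772)=-1.0000; B=V−Δ·S=133.9160
Node (2,1) S=59.3920: V=(p*·89.3116+(1−p*)·137.4191)/1.31=74.5240; Δ=(89.3116−137.4191)/(86.1184−38.0109)=-1.0000; B=V−Δ·S=133.9160
Node (2,2) S=134.5600: V=(p*·0.0000+(1−p*)·89.3116)/1.31=11.7836; Δ=(0.0000−89.3116)/(195.1120−86.1184)=-0.8194; B=V−Δ·S=122.0449
Node (1,0) S=40.9600: V=(p*·74.5240+(1−p*)·107.7016)/1.31=61.2660; Δ=(74.5240−107.7016)/(59.3920−26.2144)=-1.0000; B=V−Δ·S=102.2260
Node (1,1) S=92.8000: V=(p*·11.7836+(1−p*)·74.5240)/1.31=17.2730; Δ=(11.7836−74.5240)/(134.5600−59.3920)=-0.8347; B=V−Δ·S=94.7303
Node (0,0) S=64.0000: V=(p*·17.2730+(1−p*)·61.2660)/1.31=18.9899; Δ=(17.2730−61.2660)/(92.8000−40.9600)=-0.8486; B=V−Δ·S=73.3022
Self-financing check: at every node Δ·S+B equals the discounted successor values.

(0,0): Delta=-0.8486 Bond=73.3022
(1,0): Delta=-1.0000 Bond=102.2260
(1,1): Delta=-0.8347 Bond=94.7303
(2,0): Delta=-1.0000 Bond=133.9160
(2,1): Delta=-1.0000 Bond=133.9160
(2,2): Delta=-0.8194 Bond=122.0449
V0=18.9899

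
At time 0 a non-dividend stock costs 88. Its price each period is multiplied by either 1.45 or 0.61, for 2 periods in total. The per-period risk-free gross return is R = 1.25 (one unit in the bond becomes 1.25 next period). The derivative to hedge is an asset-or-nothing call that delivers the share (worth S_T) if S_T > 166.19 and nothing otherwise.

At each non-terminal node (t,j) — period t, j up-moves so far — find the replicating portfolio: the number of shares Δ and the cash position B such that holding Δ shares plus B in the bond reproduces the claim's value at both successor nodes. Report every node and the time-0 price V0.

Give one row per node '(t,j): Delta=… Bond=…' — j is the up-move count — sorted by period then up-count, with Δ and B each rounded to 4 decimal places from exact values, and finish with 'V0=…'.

(0,0): Delta=1.5256 Bond=-65.5164
(1,0): Delta=0.0000 Bond=0.0000
(1,1): Delta=1.7262 Bond=-107.4878
V0=68.7385

The replicating-portfolio and risk-neutral prices coincide; use p* = (1.25−0.61)/(1.45−0.61) = 0.7619 for the latter.
Terminal payoffs: V(2,0)=0.0000, V(2,1)=0.0000, V(2,2)=185.0200
  t=1,j=0: stock 53.6800 → up 77.8360 (V=0.0000), down 32.7448 (V=0.0000). Price 0.0000; hedge Δ=0.0000, bond B=0.0000.
  t=1,j=1: stock 127.6000 → up 185.0200 (V=185.0200), down 77.8360 (V=0.0000). Price 112.7741; hedge Δ=1.7262, bond B=-107.4878.
  t=0,j=0: stock 88.0000 → up 127.6000 (V=112.7741), down 53.6800 (V=0.0000). Price 68.7385; hedge Δ=1.5256, bond B=-65.5164.
The time-0 hedge costs 68.7385, which is the no-arbitrage price.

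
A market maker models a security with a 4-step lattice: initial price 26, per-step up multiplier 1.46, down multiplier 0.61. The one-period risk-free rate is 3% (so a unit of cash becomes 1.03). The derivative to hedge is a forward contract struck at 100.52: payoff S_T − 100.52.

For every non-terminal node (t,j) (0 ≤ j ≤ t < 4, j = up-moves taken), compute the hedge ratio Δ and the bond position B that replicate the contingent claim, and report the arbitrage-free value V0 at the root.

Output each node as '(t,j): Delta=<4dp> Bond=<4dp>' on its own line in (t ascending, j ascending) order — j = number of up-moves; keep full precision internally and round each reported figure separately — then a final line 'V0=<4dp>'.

Since d<R<u, set p* = (R−d)/(u−d) = 0.4941; price each node as the discounted p*-expectation of its children.
Terminal payoffs: V(4,0)=-96.9201, V(4,1)=-91.9038, V(4,2)=-79.8976, V(4,3)=-51.1615, V(4,4)=17.6167
(3,0): S=5.9015. Δ = (V_up−V_dn)/(S_up−S_dn) = (-91.9038−-96.9201)/(8.6162−3.5999) = 1.0000. V = [p*·-91.9038 + (1−p*)·-96.9201]/1.03 = -91.6907. B = V − Δ·S = -97.5922.
(3,1): S=14.1249. Δ = (V_up−V_dn)/(S_up−S_dn) = (-79.8976−-91.9038)/(20.6224−8.6162) = 1.0000. V = [p*·-79.8976 + (1−p*)·-91.9038]/1.03 = -83.4673. B = V − Δ·S = -97.5922.
(3,2): S=33.8072. Δ = (V_up−V_dn)/(S_up−S_dn) = (-51.1615−-79.8976)/(49.3585−20.6224) = 1.0000. V = [p*·-51.1615 + (1−p*)·-79.8976]/1.03 = -63.7851. B = V − Δ·S = -97.5922.
(3,3): S=80.9155. Δ = (V_up−V_dn)/(S_up−S_dn) = (17.6167−-51.1615)/(118.1367−49.3585) = 1.0000. V = [p*·17.6167 + (1−p*)·-51.1615]/1.03 = -16.6767. B = V − Δ·S = -97.5922.
(2,0): S=9.6746. Δ = (V_up−V_dn)/(S_up−S_dn) = (-83.4673−-91.6907)/(14.1249−5.9015) = 1.0000. V = [p*·-83.4673 + (1−p*)·-91.6907]/1.03 = -85.0751. B = V − Δ·S = -94.7497.
(2,1): S=23.1556. Δ = (V_up−V_dn)/(S_up−S_dn) = (-63.7851−-83.4673)/(33.8072−14.1249) = 1.0000. V = [p*·-63.7851 + (1−p*)·-83.4673]/1.03 = -71.5941. B = V − Δ·S = -94.7497.
(2,2): S=55.4216. Δ = (V_up−V_dn)/(S_up−S_dn) = (-16.6767−-63.7851)/(80.9155−33.8072) = 1.0000. V = [p*·-16.6767 + (1−p*)·-63.7851]/1.03 = -39.3281. B = V − Δ·S = -94.7497.
(1,0): S=15.8600. Δ = (V_up−V_dn)/(S_up−S_dn) = (-71.5941−-85.0751)/(23.1556−9.6746) = 1.0000. V = [p*·-71.5941 + (1−p*)·-85.0751]/1.03 = -76.1300. B = V − Δ·S = -91.9900.
(1,1): S=37.9600. Δ = (V_up−V_dn)/(S_up−S_dn) = (-39.3281−-71.5941)/(55.4216−23.1556) = 1.0000. V = [p*·-39.3281 + (1−p*)·-71.5941]/1.03 = -54.0300. B = V − Δ·S = -91.9900.
(0,0): S=26.0000. Δ = (V_up−V_dn)/(S_up−S_dn) = (-54.0300−-76.1300)/(37.9600−15.8600) = 1.0000. V = [p*·-54.0300 + (1−p*)·-76.1300]/1.03 = -63.3107. B = V − Δ·S = -89.3107.
Check: Δ(0,0)·S0 + B(0,0) = -63.3107 = V0.

(0,0): Delta=1.0000 Bond=-89.3107
(1,0): Delta=1.0000 Bond=-91.9900
(1,1): Delta=1.0000 Bond=-91.9900
(2,0): Delta=1.0000 Bond=-94.7497
(2,1): Delta=1.0000 Bond=-94.7497
(2,2): Delta=1.0000 Bond=-94.7497
(3,0): Delta=1.0000 Bond=-97.5922
(3,1): Delta=1.0000 Bond=-97.5922
(3,2): Delta=1.0000 Bond=-97.5922
(3,3): Delta=1.0000 Bond=-97.5922
V0=-63.3107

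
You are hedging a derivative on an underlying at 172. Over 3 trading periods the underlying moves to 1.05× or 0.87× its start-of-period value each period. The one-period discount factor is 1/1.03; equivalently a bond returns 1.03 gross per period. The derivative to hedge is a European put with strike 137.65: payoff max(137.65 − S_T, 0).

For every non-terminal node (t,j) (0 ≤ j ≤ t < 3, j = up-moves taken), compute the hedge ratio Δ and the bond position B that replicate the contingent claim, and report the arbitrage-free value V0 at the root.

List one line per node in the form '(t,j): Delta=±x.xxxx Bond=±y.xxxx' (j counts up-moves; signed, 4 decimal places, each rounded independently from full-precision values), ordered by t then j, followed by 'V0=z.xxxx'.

Since d<R<u, set p* = (R−d)/(u−d) = 0.8889; price each node as the discounted p*-expectation of its children.
Terminal payoffs: V(3,0)=24.3875, V(3,1)=0.9539, V(3,2)=0.0000, V(3,3)=0.0000
  t=2,j=0: stock 130.1868 → up 136.6961 (V=0.9539), down 113.2625 (V=24.3875). Price 3.4540; hedge Δ=-1.0000, bond B=133.6408.
  t=2,j=1: stock 157.1220 → up 164.9781 (V=0.0000), down 136.6961 (V=0.9539). Price 0.1029; hedge Δ=-0.0337, bond B=5.4021.
  t=2,j=2: stock 189.6300 → up 199.1115 (V=0.0000), down 164.9781 (V=0.0000). Price 0.0000; hedge Δ=0.0000, bond B=0.0000.
  t=1,j=0: stock 149.6400 → up 157.1220 (V=0.1029), down 130.1868 (V=3.4540). Price 0.4614; hedge Δ=-0.1244, bond B=19.0785.
  t=1,j=1: stock 180.6000 → up 189.6300 (V=0.0000), down 157.1220 (V=0.1029). Price 0.0111; hedge Δ=-0.0032, bond B=0.5828.
  t=0,j=0: stock 172.0000 → up 180.6000 (V=0.0111), down 149.6400 (V=0.4614). Price 0.0594; hedge Δ=-0.0145, bond B=2.5610.
Check: Δ(0,0)·S0 + B(0,0) = 0.0594 = V0.

(0,0): Delta=-0.0145 Bond=2.5610
(1,0): Delta=-0.1244 Bond=19.0785
(1,1): Delta=-0.0032 Bond=0.5828
(2,0): Delta=-1.0000 Bond=133.6408
(2,1): Delta=-0.0337 Bond=5.4021
(2,2): Delta=0.0000 Bond=0.0000
V0=0.0594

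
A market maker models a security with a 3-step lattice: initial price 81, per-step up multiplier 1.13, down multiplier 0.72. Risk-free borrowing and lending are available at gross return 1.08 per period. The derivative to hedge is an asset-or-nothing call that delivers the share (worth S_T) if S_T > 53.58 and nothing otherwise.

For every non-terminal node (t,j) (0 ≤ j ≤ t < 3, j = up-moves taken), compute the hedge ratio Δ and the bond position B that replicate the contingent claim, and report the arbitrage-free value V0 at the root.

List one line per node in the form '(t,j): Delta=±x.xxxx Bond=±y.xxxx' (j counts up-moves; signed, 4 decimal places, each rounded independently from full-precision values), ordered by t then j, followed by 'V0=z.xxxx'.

No-arbitrage ⇒ martingale measure with p* = (R−d)/(u−d) = 0.8780.
Terminal payoffs: V(3,0)=0.0000, V(3,1)=0.0000, V(3,2)=74.4688, V(3,3)=116.8747
  t=2,j=0: stock 41.9904 → up 47.4492 (V=0.0000), down 30.2331 (V=0.0000). Price 0.0000; hedge Δ=0.0000, bond B=0.0000.
  t=2,j=1: stock 65.9016 → up 74.4688 (V=74.4688), down 47.4492 (V=0.0000). Price 60.5437; hedge Δ=2.7561, bond B=-121.0875.
  t=2,j=2: stock 103.4289 → up 116.8747 (V=116.8747), down 74.4688 (V=74.4688). Price 103.4289; hedge Δ=1.0000, bond B=0.0000.
  t=1,j=0: stock 58.3200 → up 65.9016 (V=60.5437), down 41.9904 (V=0.0000). Price 49.2226; hedge Δ=2.5320, bond B=-98.4451.
  t=1,j=1: stock 91.5300 → up 103.4289 (V=103.4289), down 65.9016 (V=60.5437). Price 90.9250; hedge Δ=1.1428, bond B=-13.6729.
  t=0,j=0: stock 81.0000 → up 91.5300 (V=90.9250), down 58.3200 (V=49.2226). Price 79.4809; hedge Δ=1.2557, bond B=-22.2324.
Each (Δ,B) replicates both successor values, so the strategy is self-financing and V0 is arbitrage-free.

(0,0): Delta=1.2557 Bond=-22.2324
(1,0): Delta=2.5320 Bond=-98.4451
(1,1): Delta=1.1428 Bond=-13.6729
(2,0): Delta=0.0000 Bond=0.0000
(2,1): Delta=2.7561 Bond=-121.0875
(2,2): Delta=1.0000 Bond=0.0000
V0=79.4809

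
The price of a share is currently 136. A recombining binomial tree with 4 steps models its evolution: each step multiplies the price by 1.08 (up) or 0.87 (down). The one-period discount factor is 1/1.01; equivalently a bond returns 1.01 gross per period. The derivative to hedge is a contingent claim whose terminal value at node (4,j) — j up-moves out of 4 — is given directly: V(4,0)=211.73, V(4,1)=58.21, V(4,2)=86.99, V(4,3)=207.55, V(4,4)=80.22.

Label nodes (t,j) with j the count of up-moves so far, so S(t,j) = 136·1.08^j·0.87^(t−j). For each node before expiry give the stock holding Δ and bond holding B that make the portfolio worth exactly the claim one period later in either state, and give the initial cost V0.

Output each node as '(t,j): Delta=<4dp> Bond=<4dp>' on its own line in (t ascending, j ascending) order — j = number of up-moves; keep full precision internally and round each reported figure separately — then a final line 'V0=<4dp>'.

(0,0): Delta=0.5629 Bond=50.2706
(1,0): Delta=1.9456 Bond=-112.8296
(1,1): Delta=0.0060 Bond=132.5748
(2,0): Delta=-1.4650 Bond=237.1331
(2,1): Delta=3.3194 Bond=-289.5034
(2,2): Delta=-1.3286 Bond=345.6024
(3,0): Delta=-8.1630 Bond=839.3479
(3,1): Delta=1.2327 Bond=-60.4173
(3,2): Delta=4.1599 Bond=-408.3890
(3,3): Delta=-3.5392 Bond=727.7822
V0=126.8291

The replicating-portfolio and risk-neutral prices coincide; use p* = (1.01−0.87)/(1.08−0.87) = 0.6667 for the latter.
At expiry t=4: V(4,0)=211.7300, V(4,1)=58.2100, V(4,2)=86.9900, V(4,3)=207.5500, V(4,4)=80.2200
(3,0): S=89.5564. Δ = (V_up−V_dn)/(S_up−S_dn) = (58.2100−211.7300)/(96.7209−77.9141) = -8.1630. V = [p*·58.2100 + (1−p*)·211.7300]/1.01 = 108.3003. B = V − Δ·S = 839.3479.
(3,1): S=111.1735. Δ = (V_up−V_dn)/(S_up−S_dn) = (86.9900−58.2100)/(120.0673−96.7209) = 1.2327. V = [p*·86.9900 + (1−p*)·58.2100]/1.01 = 76.6304. B = V − Δ·S = -60.4173.
(3,2): S=138.0084. Δ = (V_up−V_dn)/(S_up−S_dn) = (207.5500−86.9900)/(149.0491−120.0673) = 4.1599. V = [p*·207.5500 + (1−p*)·86.9900]/1.01 = 165.7063. B = V − Δ·S = -408.3890.
(3,3): S=171.3208. Δ = (V_up−V_dn)/(S_up−S_dn) = (80.2200−207.5500)/(185.0265−149.0491) = -3.5392. V = [p*·80.2200 + (1−p*)·207.5500]/1.01 = 121.4488. B = V − Δ·S = 727.7822.
(2,0): S=102.9384. Δ = (V_up−V_dn)/(S_up−S_dn) = (76.6304−108.3003)/(111.1735−89.5564) = -1.4650. V = [p*·76.6304 + (1−p*)·108.3003]/1.01 = 86.3238. B = V − Δ·S = 237.1331.
(2,1): S=127.7856. Δ = (V_up−V_dn)/(S_up−S_dn) = (165.7063−76.6304)/(138.0084−111.1735) = 3.3194. V = [p*·165.7063 + (1−p*)·76.6304]/1.01 = 134.6676. B = V − Δ·S = -289.5034.
(2,2): S=158.6304. Δ = (V_up−V_dn)/(S_up−S_dn) = (121.4488−165.7063)/(171.3208−138.0084) = -1.3286. V = [p*·121.4488 + (1−p*)·165.7063]/1.01 = 134.8528. B = V − Δ·S = 345.6024.
(1,0): S=118.3200. Δ = (V_up−V_dn)/(S_up−S_dn) = (134.6676−86.3238)/(127.7856−102.9384) = 1.9456. V = [p*·134.6676 + (1−p*)·86.3238]/1.01 = 117.3792. B = V − Δ·S = -112.8296.
(1,1): S=146.8800. Δ = (V_up−V_dn)/(S_up−S_dn) = (134.8528−134.6676)/(158.6304−127.7856) = 0.0060. V = [p*·134.8528 + (1−p*)·134.6676]/1.01 = 133.4565. B = V − Δ·S = 132.5748.
(0,0): S=136.0000. Δ = (V_up−V_dn)/(S_up−S_dn) = (133.4565−117.3792)/(146.8800−118.3200) = 0.5629. V = [p*·133.4565 + (1−p*)·117.3792]/1.01 = 126.8291. B = V − Δ·S = 50.2706.
Each (Δ,B) replicates both successor values, so the strategy is self-financing and V0 is arbitrage-free.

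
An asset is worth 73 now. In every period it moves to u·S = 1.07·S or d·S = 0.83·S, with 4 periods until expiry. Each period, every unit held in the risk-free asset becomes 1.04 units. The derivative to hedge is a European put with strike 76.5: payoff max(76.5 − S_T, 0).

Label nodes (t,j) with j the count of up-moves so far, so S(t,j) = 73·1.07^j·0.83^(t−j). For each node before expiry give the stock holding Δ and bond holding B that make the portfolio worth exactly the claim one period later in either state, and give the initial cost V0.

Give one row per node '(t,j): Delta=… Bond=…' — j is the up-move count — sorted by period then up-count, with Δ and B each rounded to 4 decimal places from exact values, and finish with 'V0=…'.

Since d<R<u, set p* = (R−d)/(u−d) = 0.8750; price each node as the discounted p*-expectation of its children.
Terminal payoffs: V(4,0)=41.8554, V(4,1)=31.8377, V(4,2)=18.9233, V(4,3)=2.2746, V(4,4)=0.0000
(3,0): S=41.7405. Δ = (V_up−V_dn)/(S_up−S_dn) = (31.8377−41.8554)/(44.6623−34.6446) = -1.0000. V = [p*·31.8377 + (1−p*)·41.8554]/1.04 = 31.8172. B = V − Δ·S = 73.5577.
(3,1): S=53.8100. Δ = (V_up−V_dn)/(S_up−S_dn) = (18.9233−31.8377)/(57.5767−44.6623) = -1.0000. V = [p*·18.9233 + (1−p*)·31.8377]/1.04 = 19.7477. B = V − Δ·S = 73.5577.
(3,2): S=69.3695. Δ = (V_up−V_dn)/(S_up−S_dn) = (2.2746−18.9233)/(74.2254−57.5767) = -1.0000. V = [p*·2.2746 + (1−p*)·18.9233]/1.04 = 4.1882. B = V − Δ·S = 73.5577.
(3,3): S=89.4281. Δ = (V_up−V_dn)/(S_up−S_dn) = (0.0000−2.2746)/(95.6881−74.2254) = -0.1060. V = [p*·0.0000 + (1−p*)·2.2746]/1.04 = 0.2734. B = V − Δ·S = 9.7511.
(2,0): S=50.2897. Δ = (V_up−V_dn)/(S_up−S_dn) = (19.7477−31.8172)/(53.8100−41.7405) = -1.0000. V = [p*·19.7477 + (1−p*)·31.8172]/1.04 = 20.4389. B = V − Δ·S = 70.7286.
(2,1): S=64.8313. Δ = (V_up−V_dn)/(S_up−S_dn) = (4.1882−19.7477)/(69.3695−53.8100) = -1.0000. V = [p*·4.1882 + (1−p*)·19.7477]/1.04 = 5.8973. B = V − Δ·S = 70.7286.
(2,2): S=83.5777. Δ = (V_up−V_dn)/(S_up−S_dn) = (0.2734−4.1882)/(89.4281−69.3695) = -0.1952. V = [p*·0.2734 + (1−p*)·4.1882]/1.04 = 0.7334. B = V − Δ·S = 17.0451.
(1,0): S=60.5900. Δ = (V_up−V_dn)/(S_up−S_dn) = (5.8973−20.4389)/(64.8313−50.2897) = -1.0000. V = [p*·5.8973 + (1−p*)·20.4389]/1.04 = 7.4182. B = V − Δ·S = 68.0082.
(1,1): S=78.1100. Δ = (V_up−V_dn)/(S_up−S_dn) = (0.7334−5.8973)/(83.5777−64.8313) = -0.2755. V = [p*·0.7334 + (1−p*)·5.8973]/1.04 = 1.3259. B = V − Δ·S = 22.8419.
(0,0): S=73.0000. Δ = (V_up−V_dn)/(S_up−S_dn) = (1.3259−7.4182)/(78.1100−60.5900) = -0.3477. V = [p*·1.3259 + (1−p*)·7.4182]/1.04 = 2.0071. B = V − Δ·S = 27.3920.
Each (Δ,B) replicates both successor values, so the strategy is self-financing and V0 is arbitrage-free.

(0,0): Delta=-0.3477 Bond=27.3920
(1,0): Delta=-1.0000 Bond=68.0082
(1,1): Delta=-0.2755 Bond=22.8419
(2,0): Delta=-1.0000 Bond=70.7286
(2,1): Delta=-1.0000 Bond=70.7286
(2,2): Delta=-0.1952 Bond=17.0451
(3,0): Delta=-1.0000 Bond=73.5577
(3,1): Delta=-1.0000 Bond=73.5577
(3,2): Delta=-1.0000 Bond=73.5577
(3,3): Delta=-0.1060 Bond=9.7511
V0=2.0071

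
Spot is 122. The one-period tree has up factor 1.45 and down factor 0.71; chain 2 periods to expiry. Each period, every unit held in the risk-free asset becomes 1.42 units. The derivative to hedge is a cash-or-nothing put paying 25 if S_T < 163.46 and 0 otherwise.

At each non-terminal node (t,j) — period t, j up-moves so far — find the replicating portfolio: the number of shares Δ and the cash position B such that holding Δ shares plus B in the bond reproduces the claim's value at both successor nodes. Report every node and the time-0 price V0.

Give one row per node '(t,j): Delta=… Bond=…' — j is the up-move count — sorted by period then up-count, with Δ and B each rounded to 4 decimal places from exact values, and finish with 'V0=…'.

(0,0): Delta=-0.1871 Bond=23.8118
(1,0): Delta=0.0000 Bond=17.6056
(1,1): Delta=-0.1910 Bond=34.4975
V0=0.9849

No-arbitrage ⇒ martingale measure with p* = (R−d)/(u−d) = 0.9595.
Terminal values V(2,·): V(2,0)=25.0000, V(2,1)=25.0000, V(2,2)=0.0000
  t=1,j=0: stock 86.6200 → up 125.5990 (V=25.0000), down 61.5002 (V=25.0000). Price 17.6056; hedge Δ=0.0000, bond B=17.6056.
  t=1,j=1: stock 176.9000 → up 256.5050 (V=0.0000), down 125.5990 (V=25.0000). Price 0.7137; hedge Δ=-0.1910, bond B=34.4975.
  t=0,j=0: stock 122.0000 → up 176.9000 (V=0.7137), down 86.6200 (V=17.6056). Price 0.9849; hedge Δ=-0.1871, bond B=23.8118.
Check: Δ(0,0)·S0 + B(0,0) = 0.9849 = V0.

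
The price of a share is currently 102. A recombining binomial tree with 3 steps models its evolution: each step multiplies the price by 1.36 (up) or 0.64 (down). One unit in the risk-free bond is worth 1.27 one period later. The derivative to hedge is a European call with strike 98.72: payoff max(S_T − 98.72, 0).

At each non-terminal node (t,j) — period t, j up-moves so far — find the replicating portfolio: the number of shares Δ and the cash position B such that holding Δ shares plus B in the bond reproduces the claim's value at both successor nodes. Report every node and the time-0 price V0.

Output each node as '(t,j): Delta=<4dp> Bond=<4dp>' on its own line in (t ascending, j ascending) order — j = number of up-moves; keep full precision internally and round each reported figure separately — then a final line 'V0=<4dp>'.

Risk-neutral probability p* = (R−d)/(u−d) = (1.27−0.64)/(1.36−0.64) = 0.8750.
Terminal values V(3,·): V(3,0)=0.0000, V(3,1)=0.0000, V(3,2)=22.0219, V(3,3)=157.8565
  t=2,j=0: stock 41.7792 → up 56.8197 (V=0.0000), down 26.7387 (V=0.0000). Price 0.0000; hedge Δ=0.0000, bond B=0.0000.
  t=2,j=1: stock 88.7808 → up 120.7419 (V=22.0219), down 56.8197 (V=0.0000). Price 15.1726; hedge Δ=0.3445, bond B=-15.4134.
  t=2,j=2: stock 188.6592 → up 256.5765 (V=157.8565), down 120.7419 (V=22.0219). Price 110.9269; hedge Δ=1.0000, bond B=-77.7323.
  t=1,j=0: stock 65.2800 → up 88.7808 (V=15.1726), down 41.7792 (V=0.0000). Price 10.4535; hedge Δ=0.3228, bond B=-10.6195.
  t=1,j=1: stock 138.7200 → up 188.6592 (V=110.9269), down 88.7808 (V=15.1726). Price 77.9194; hedge Δ=0.9587, bond B=-55.0728.
  t=0,j=0: stock 102.0000 → up 138.7200 (V=77.9194), down 65.2800 (V=10.4535). Price 54.7135; hedge Δ=0.9187, bond B=-38.9891.
The time-0 hedge costs 54.7135, which is the no-arbitrage price.

(0,0): Delta=0.9187 Bond=-38.9891
(1,0): Delta=0.3228 Bond=-10.6195
(1,1): Delta=0.9587 Bond=-55.0728
(2,0): Delta=0.0000 Bond=0.0000
(2,1): Delta=0.3445 Bond=-15.4134
(2,2): Delta=1.0000 Bond=-77.7323
V0=54.7135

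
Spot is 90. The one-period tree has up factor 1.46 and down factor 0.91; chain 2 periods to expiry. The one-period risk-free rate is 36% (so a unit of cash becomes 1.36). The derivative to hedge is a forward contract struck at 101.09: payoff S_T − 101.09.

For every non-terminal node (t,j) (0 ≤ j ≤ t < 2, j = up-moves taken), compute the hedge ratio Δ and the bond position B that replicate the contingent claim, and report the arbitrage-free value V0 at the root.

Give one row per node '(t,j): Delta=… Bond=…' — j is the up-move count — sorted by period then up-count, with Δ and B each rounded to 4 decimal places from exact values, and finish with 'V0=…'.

(0,0): Delta=1.0000 Bond=-54.6551
(1,0): Delta=1.0000 Bond=-74.3309
(1,1): Delta=1.0000 Bond=-74.3309
V0=35.3449

The replicating-portfolio and risk-neutral prices coincide; use p* = (1.36−0.91)/(1.46−0.91) = 0.8182 for the latter.
Payoff layer (t=2): V(2,0)=-26.5610, V(2,1)=18.4840, V(2,2)=90.7540
  t=1,j=0: stock 81.9000 → up 119.5740 (V=18.4840), down 74.5290 (V=-26.5610). Price 7.5691; hedge Δ=1.0000, bond B=-74.3309.
  t=1,j=1: stock 131.4000 → up 191.8440 (V=90.7540), down 119.5740 (V=18.4840). Price 57.0691; hedge Δ=1.0000, bond B=-74.3309.
  t=0,j=0: stock 90.0000 → up 131.4000 (V=57.0691), down 81.9000 (V=7.5691). Price 35.3449; hedge Δ=1.0000, bond B=-54.6551.
Each (Δ,B) replicates both successor values, so the strategy is self-financing and V0 is arbitrage-free.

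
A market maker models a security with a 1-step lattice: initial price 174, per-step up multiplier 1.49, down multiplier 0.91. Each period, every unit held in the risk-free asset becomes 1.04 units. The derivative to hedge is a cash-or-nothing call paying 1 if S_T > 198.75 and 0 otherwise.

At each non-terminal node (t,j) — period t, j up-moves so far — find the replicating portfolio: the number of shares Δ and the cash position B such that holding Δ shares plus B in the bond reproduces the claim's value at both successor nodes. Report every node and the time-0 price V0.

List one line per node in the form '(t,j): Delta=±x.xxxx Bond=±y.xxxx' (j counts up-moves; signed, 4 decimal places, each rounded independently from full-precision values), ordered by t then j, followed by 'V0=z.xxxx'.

No-arbitrage ⇒ martingale measure with p* = (R−d)/(u−d) = 0.2241.
Payoff layer (t=1): V(1,0)=0.0000, V(1,1)=1.0000
(0,0): S=174.0000. Δ = (V_up−V_dn)/(S_up−S_dn) = (1.0000−0.0000)/(259.2600−158.3400) = 0.0099. V = [p*·1.0000 + (1−p*)·0.0000]/1.04 = 0.2155. B = V − Δ·S = -1.5086.
The time-0 hedge costs 0.2155, which is the no-arbitrage price.

(0,0): Delta=0.0099 Bond=-1.5086
V0=0.2155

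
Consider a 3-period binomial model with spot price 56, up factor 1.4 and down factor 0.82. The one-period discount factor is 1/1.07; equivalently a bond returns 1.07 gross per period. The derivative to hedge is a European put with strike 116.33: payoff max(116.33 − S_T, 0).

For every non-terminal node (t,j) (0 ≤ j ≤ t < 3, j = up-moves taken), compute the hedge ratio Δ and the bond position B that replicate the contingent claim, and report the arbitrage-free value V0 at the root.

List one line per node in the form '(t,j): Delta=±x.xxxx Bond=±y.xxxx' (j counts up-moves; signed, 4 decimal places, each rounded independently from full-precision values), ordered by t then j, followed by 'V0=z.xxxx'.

Under the risk-neutral measure, an up-move has probability p* = (R−d)/(u−d) = 0.4310 and values discount at R = 1.07.
Terminal payoffs: V(3,0)=85.4534, V(3,1)=63.6138, V(3,2)=26.3268, V(3,3)=0.0000
Node (2,0) S=37.6544: V=(p*·63.6138+(1−p*)·85.4534)/1.07=71.0652; Δ=(63.6138−85.4534)/(52.7162−30.8766)=-1.0000; B=V−Δ·S=108.7196
Node (2,1) S=64.2880: V=(p*·26.3268+(1−p*)·63.6138)/1.07=44.4316; Δ=(26.3268−63.6138)/(90.0032−52.7162)=-1.0000; B=V−Δ·S=108.7196
Node (2,2) S=109.7600: V=(p*·0.0000+(1−p*)·26.3268)/1.07=13.9991; Δ=(0.0000−26.3268)/(153.6640−90.0032)=-0.4135; B=V−Δ·S=59.3901
Node (1,0) S=45.9200: V=(p*·44.4316+(1−p*)·71.0652)/1.07=55.6871; Δ=(44.4316−71.0652)/(64.2880−37.6544)=-1.0000; B=V−Δ·S=101.6071
Node (1,1) S=78.4000: V=(p*·13.9991+(1−p*)·44.4316)/1.07=29.2656; Δ=(13.9991−44.4316)/(109.7600−64.2880)=-0.6693; B=V−Δ·S=81.7354
Node (0,0) S=56.0000: V=(p*·29.2656+(1−p*)·55.6871)/1.07=41.4005; Δ=(29.2656−55.6871)/(78.4000−45.9200)=-0.8135; B=V−Δ·S=86.9549
Each (Δ,B) replicates both successor values, so the strategy is self-financing and V0 is arbitrage-free.

(0,0): Delta=-0.8135 Bond=86.9549
(1,0): Delta=-1.0000 Bond=101.6071
(1,1): Delta=-0.6693 Bond=81.7354
(2,0): Delta=-1.0000 Bond=108.7196
(2,1): Delta=-1.0000 Bond=108.7196
(2,2): Delta=-0.4135 Bond=59.3901
V0=41.4005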